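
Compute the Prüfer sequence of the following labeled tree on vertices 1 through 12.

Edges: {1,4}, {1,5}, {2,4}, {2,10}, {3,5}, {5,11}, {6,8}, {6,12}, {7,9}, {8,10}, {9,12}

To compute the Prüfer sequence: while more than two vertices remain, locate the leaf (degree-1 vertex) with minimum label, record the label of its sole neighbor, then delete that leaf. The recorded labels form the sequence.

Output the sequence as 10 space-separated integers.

Answer: 5 9 12 5 1 4 2 10 8 6

Derivation:
Step 1: leaves = {3,7,11}. Remove smallest leaf 3, emit neighbor 5.
Step 2: leaves = {7,11}. Remove smallest leaf 7, emit neighbor 9.
Step 3: leaves = {9,11}. Remove smallest leaf 9, emit neighbor 12.
Step 4: leaves = {11,12}. Remove smallest leaf 11, emit neighbor 5.
Step 5: leaves = {5,12}. Remove smallest leaf 5, emit neighbor 1.
Step 6: leaves = {1,12}. Remove smallest leaf 1, emit neighbor 4.
Step 7: leaves = {4,12}. Remove smallest leaf 4, emit neighbor 2.
Step 8: leaves = {2,12}. Remove smallest leaf 2, emit neighbor 10.
Step 9: leaves = {10,12}. Remove smallest leaf 10, emit neighbor 8.
Step 10: leaves = {8,12}. Remove smallest leaf 8, emit neighbor 6.
Done: 2 vertices remain (6, 12). Sequence = [5 9 12 5 1 4 2 10 8 6]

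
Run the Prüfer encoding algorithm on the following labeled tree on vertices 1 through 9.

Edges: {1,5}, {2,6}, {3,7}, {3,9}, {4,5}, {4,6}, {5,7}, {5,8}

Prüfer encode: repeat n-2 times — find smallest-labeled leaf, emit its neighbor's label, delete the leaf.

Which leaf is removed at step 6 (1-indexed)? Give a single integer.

Answer: 5

Derivation:
Step 1: current leaves = {1,2,8,9}. Remove leaf 1 (neighbor: 5).
Step 2: current leaves = {2,8,9}. Remove leaf 2 (neighbor: 6).
Step 3: current leaves = {6,8,9}. Remove leaf 6 (neighbor: 4).
Step 4: current leaves = {4,8,9}. Remove leaf 4 (neighbor: 5).
Step 5: current leaves = {8,9}. Remove leaf 8 (neighbor: 5).
Step 6: current leaves = {5,9}. Remove leaf 5 (neighbor: 7).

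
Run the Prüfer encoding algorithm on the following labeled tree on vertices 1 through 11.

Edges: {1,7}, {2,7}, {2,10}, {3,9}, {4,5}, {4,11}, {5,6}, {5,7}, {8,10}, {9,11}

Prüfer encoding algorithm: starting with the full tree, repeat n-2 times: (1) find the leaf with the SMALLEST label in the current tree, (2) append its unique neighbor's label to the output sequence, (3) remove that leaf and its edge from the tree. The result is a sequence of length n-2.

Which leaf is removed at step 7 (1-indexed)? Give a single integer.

Answer: 2

Derivation:
Step 1: current leaves = {1,3,6,8}. Remove leaf 1 (neighbor: 7).
Step 2: current leaves = {3,6,8}. Remove leaf 3 (neighbor: 9).
Step 3: current leaves = {6,8,9}. Remove leaf 6 (neighbor: 5).
Step 4: current leaves = {8,9}. Remove leaf 8 (neighbor: 10).
Step 5: current leaves = {9,10}. Remove leaf 9 (neighbor: 11).
Step 6: current leaves = {10,11}. Remove leaf 10 (neighbor: 2).
Step 7: current leaves = {2,11}. Remove leaf 2 (neighbor: 7).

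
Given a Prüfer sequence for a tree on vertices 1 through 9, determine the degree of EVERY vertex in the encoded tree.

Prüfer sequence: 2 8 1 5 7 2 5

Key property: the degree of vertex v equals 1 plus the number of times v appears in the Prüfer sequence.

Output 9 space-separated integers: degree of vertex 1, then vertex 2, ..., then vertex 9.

p_1 = 2: count[2] becomes 1
p_2 = 8: count[8] becomes 1
p_3 = 1: count[1] becomes 1
p_4 = 5: count[5] becomes 1
p_5 = 7: count[7] becomes 1
p_6 = 2: count[2] becomes 2
p_7 = 5: count[5] becomes 2
Degrees (1 + count): deg[1]=1+1=2, deg[2]=1+2=3, deg[3]=1+0=1, deg[4]=1+0=1, deg[5]=1+2=3, deg[6]=1+0=1, deg[7]=1+1=2, deg[8]=1+1=2, deg[9]=1+0=1

Answer: 2 3 1 1 3 1 2 2 1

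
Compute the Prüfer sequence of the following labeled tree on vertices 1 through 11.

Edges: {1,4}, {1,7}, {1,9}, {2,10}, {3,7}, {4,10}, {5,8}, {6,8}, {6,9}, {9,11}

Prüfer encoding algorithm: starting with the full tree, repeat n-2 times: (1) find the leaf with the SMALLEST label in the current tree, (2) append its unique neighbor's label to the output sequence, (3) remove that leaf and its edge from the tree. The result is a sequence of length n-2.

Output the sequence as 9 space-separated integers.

Step 1: leaves = {2,3,5,11}. Remove smallest leaf 2, emit neighbor 10.
Step 2: leaves = {3,5,10,11}. Remove smallest leaf 3, emit neighbor 7.
Step 3: leaves = {5,7,10,11}. Remove smallest leaf 5, emit neighbor 8.
Step 4: leaves = {7,8,10,11}. Remove smallest leaf 7, emit neighbor 1.
Step 5: leaves = {8,10,11}. Remove smallest leaf 8, emit neighbor 6.
Step 6: leaves = {6,10,11}. Remove smallest leaf 6, emit neighbor 9.
Step 7: leaves = {10,11}. Remove smallest leaf 10, emit neighbor 4.
Step 8: leaves = {4,11}. Remove smallest leaf 4, emit neighbor 1.
Step 9: leaves = {1,11}. Remove smallest leaf 1, emit neighbor 9.
Done: 2 vertices remain (9, 11). Sequence = [10 7 8 1 6 9 4 1 9]

Answer: 10 7 8 1 6 9 4 1 9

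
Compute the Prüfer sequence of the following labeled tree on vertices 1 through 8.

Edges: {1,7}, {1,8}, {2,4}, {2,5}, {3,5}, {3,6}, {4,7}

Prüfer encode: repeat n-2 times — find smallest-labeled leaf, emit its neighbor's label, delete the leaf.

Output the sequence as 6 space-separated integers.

Answer: 3 5 2 4 7 1

Derivation:
Step 1: leaves = {6,8}. Remove smallest leaf 6, emit neighbor 3.
Step 2: leaves = {3,8}. Remove smallest leaf 3, emit neighbor 5.
Step 3: leaves = {5,8}. Remove smallest leaf 5, emit neighbor 2.
Step 4: leaves = {2,8}. Remove smallest leaf 2, emit neighbor 4.
Step 5: leaves = {4,8}. Remove smallest leaf 4, emit neighbor 7.
Step 6: leaves = {7,8}. Remove smallest leaf 7, emit neighbor 1.
Done: 2 vertices remain (1, 8). Sequence = [3 5 2 4 7 1]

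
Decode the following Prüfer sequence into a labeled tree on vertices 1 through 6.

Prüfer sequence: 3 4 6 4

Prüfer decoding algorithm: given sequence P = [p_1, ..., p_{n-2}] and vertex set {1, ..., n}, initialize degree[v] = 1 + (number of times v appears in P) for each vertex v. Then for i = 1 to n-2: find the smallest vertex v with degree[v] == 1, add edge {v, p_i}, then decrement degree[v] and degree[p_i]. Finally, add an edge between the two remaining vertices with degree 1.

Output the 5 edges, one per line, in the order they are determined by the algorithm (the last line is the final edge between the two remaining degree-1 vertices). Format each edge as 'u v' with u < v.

Answer: 1 3
2 4
3 6
4 5
4 6

Derivation:
Initial degrees: {1:1, 2:1, 3:2, 4:3, 5:1, 6:2}
Step 1: smallest deg-1 vertex = 1, p_1 = 3. Add edge {1,3}. Now deg[1]=0, deg[3]=1.
Step 2: smallest deg-1 vertex = 2, p_2 = 4. Add edge {2,4}. Now deg[2]=0, deg[4]=2.
Step 3: smallest deg-1 vertex = 3, p_3 = 6. Add edge {3,6}. Now deg[3]=0, deg[6]=1.
Step 4: smallest deg-1 vertex = 5, p_4 = 4. Add edge {4,5}. Now deg[5]=0, deg[4]=1.
Final: two remaining deg-1 vertices are 4, 6. Add edge {4,6}.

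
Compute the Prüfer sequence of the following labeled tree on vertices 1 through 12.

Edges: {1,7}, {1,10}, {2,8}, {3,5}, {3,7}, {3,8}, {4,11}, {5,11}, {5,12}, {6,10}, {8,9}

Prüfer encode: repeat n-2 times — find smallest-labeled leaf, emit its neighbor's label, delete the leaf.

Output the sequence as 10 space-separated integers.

Step 1: leaves = {2,4,6,9,12}. Remove smallest leaf 2, emit neighbor 8.
Step 2: leaves = {4,6,9,12}. Remove smallest leaf 4, emit neighbor 11.
Step 3: leaves = {6,9,11,12}. Remove smallest leaf 6, emit neighbor 10.
Step 4: leaves = {9,10,11,12}. Remove smallest leaf 9, emit neighbor 8.
Step 5: leaves = {8,10,11,12}. Remove smallest leaf 8, emit neighbor 3.
Step 6: leaves = {10,11,12}. Remove smallest leaf 10, emit neighbor 1.
Step 7: leaves = {1,11,12}. Remove smallest leaf 1, emit neighbor 7.
Step 8: leaves = {7,11,12}. Remove smallest leaf 7, emit neighbor 3.
Step 9: leaves = {3,11,12}. Remove smallest leaf 3, emit neighbor 5.
Step 10: leaves = {11,12}. Remove smallest leaf 11, emit neighbor 5.
Done: 2 vertices remain (5, 12). Sequence = [8 11 10 8 3 1 7 3 5 5]

Answer: 8 11 10 8 3 1 7 3 5 5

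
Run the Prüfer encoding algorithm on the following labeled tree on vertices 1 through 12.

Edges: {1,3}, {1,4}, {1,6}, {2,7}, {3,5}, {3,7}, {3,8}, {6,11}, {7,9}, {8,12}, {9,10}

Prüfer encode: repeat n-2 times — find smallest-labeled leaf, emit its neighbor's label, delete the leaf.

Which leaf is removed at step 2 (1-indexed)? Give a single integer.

Answer: 4

Derivation:
Step 1: current leaves = {2,4,5,10,11,12}. Remove leaf 2 (neighbor: 7).
Step 2: current leaves = {4,5,10,11,12}. Remove leaf 4 (neighbor: 1).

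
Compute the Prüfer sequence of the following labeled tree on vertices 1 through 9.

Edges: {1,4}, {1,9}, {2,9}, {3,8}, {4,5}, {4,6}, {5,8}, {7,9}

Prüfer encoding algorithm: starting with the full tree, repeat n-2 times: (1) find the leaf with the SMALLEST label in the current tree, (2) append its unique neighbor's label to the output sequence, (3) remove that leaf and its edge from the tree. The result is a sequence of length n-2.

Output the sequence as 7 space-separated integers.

Step 1: leaves = {2,3,6,7}. Remove smallest leaf 2, emit neighbor 9.
Step 2: leaves = {3,6,7}. Remove smallest leaf 3, emit neighbor 8.
Step 3: leaves = {6,7,8}. Remove smallest leaf 6, emit neighbor 4.
Step 4: leaves = {7,8}. Remove smallest leaf 7, emit neighbor 9.
Step 5: leaves = {8,9}. Remove smallest leaf 8, emit neighbor 5.
Step 6: leaves = {5,9}. Remove smallest leaf 5, emit neighbor 4.
Step 7: leaves = {4,9}. Remove smallest leaf 4, emit neighbor 1.
Done: 2 vertices remain (1, 9). Sequence = [9 8 4 9 5 4 1]

Answer: 9 8 4 9 5 4 1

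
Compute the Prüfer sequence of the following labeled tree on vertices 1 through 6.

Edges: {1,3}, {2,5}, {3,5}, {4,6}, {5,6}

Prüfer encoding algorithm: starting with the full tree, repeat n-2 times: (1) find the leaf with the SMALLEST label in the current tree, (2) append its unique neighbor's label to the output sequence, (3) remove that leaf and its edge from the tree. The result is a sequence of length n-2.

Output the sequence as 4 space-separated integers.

Answer: 3 5 5 6

Derivation:
Step 1: leaves = {1,2,4}. Remove smallest leaf 1, emit neighbor 3.
Step 2: leaves = {2,3,4}. Remove smallest leaf 2, emit neighbor 5.
Step 3: leaves = {3,4}. Remove smallest leaf 3, emit neighbor 5.
Step 4: leaves = {4,5}. Remove smallest leaf 4, emit neighbor 6.
Done: 2 vertices remain (5, 6). Sequence = [3 5 5 6]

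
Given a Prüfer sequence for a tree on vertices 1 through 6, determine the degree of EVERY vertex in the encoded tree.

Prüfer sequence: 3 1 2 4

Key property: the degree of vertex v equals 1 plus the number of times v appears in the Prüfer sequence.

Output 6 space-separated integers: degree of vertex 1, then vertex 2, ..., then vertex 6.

p_1 = 3: count[3] becomes 1
p_2 = 1: count[1] becomes 1
p_3 = 2: count[2] becomes 1
p_4 = 4: count[4] becomes 1
Degrees (1 + count): deg[1]=1+1=2, deg[2]=1+1=2, deg[3]=1+1=2, deg[4]=1+1=2, deg[5]=1+0=1, deg[6]=1+0=1

Answer: 2 2 2 2 1 1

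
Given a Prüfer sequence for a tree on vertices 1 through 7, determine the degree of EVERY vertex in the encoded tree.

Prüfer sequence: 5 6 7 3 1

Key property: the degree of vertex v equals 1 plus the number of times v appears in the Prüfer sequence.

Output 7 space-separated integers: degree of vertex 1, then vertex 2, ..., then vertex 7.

p_1 = 5: count[5] becomes 1
p_2 = 6: count[6] becomes 1
p_3 = 7: count[7] becomes 1
p_4 = 3: count[3] becomes 1
p_5 = 1: count[1] becomes 1
Degrees (1 + count): deg[1]=1+1=2, deg[2]=1+0=1, deg[3]=1+1=2, deg[4]=1+0=1, deg[5]=1+1=2, deg[6]=1+1=2, deg[7]=1+1=2

Answer: 2 1 2 1 2 2 2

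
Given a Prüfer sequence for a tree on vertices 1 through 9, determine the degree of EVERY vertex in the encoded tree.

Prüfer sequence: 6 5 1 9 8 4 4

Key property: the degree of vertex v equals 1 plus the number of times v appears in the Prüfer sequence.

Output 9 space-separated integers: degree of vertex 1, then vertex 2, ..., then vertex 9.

p_1 = 6: count[6] becomes 1
p_2 = 5: count[5] becomes 1
p_3 = 1: count[1] becomes 1
p_4 = 9: count[9] becomes 1
p_5 = 8: count[8] becomes 1
p_6 = 4: count[4] becomes 1
p_7 = 4: count[4] becomes 2
Degrees (1 + count): deg[1]=1+1=2, deg[2]=1+0=1, deg[3]=1+0=1, deg[4]=1+2=3, deg[5]=1+1=2, deg[6]=1+1=2, deg[7]=1+0=1, deg[8]=1+1=2, deg[9]=1+1=2

Answer: 2 1 1 3 2 2 1 2 2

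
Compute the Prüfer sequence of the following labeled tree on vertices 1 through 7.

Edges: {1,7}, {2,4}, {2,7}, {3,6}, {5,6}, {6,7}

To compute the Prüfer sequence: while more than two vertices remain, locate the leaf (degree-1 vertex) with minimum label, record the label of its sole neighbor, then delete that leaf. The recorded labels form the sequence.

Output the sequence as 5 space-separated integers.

Answer: 7 6 2 7 6

Derivation:
Step 1: leaves = {1,3,4,5}. Remove smallest leaf 1, emit neighbor 7.
Step 2: leaves = {3,4,5}. Remove smallest leaf 3, emit neighbor 6.
Step 3: leaves = {4,5}. Remove smallest leaf 4, emit neighbor 2.
Step 4: leaves = {2,5}. Remove smallest leaf 2, emit neighbor 7.
Step 5: leaves = {5,7}. Remove smallest leaf 5, emit neighbor 6.
Done: 2 vertices remain (6, 7). Sequence = [7 6 2 7 6]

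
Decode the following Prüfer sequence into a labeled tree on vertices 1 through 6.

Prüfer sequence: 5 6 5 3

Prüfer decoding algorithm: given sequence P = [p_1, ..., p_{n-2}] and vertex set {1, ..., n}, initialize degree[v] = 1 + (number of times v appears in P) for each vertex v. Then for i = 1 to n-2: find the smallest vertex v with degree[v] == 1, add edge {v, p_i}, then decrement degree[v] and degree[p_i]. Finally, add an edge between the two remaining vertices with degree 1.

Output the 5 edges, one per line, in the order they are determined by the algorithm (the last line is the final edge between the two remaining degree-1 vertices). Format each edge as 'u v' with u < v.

Initial degrees: {1:1, 2:1, 3:2, 4:1, 5:3, 6:2}
Step 1: smallest deg-1 vertex = 1, p_1 = 5. Add edge {1,5}. Now deg[1]=0, deg[5]=2.
Step 2: smallest deg-1 vertex = 2, p_2 = 6. Add edge {2,6}. Now deg[2]=0, deg[6]=1.
Step 3: smallest deg-1 vertex = 4, p_3 = 5. Add edge {4,5}. Now deg[4]=0, deg[5]=1.
Step 4: smallest deg-1 vertex = 5, p_4 = 3. Add edge {3,5}. Now deg[5]=0, deg[3]=1.
Final: two remaining deg-1 vertices are 3, 6. Add edge {3,6}.

Answer: 1 5
2 6
4 5
3 5
3 6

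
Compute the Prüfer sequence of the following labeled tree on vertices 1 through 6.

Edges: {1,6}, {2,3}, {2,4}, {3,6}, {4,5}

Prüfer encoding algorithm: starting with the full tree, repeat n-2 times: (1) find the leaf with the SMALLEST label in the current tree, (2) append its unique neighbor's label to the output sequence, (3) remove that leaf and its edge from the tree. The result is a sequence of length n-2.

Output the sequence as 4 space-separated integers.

Step 1: leaves = {1,5}. Remove smallest leaf 1, emit neighbor 6.
Step 2: leaves = {5,6}. Remove smallest leaf 5, emit neighbor 4.
Step 3: leaves = {4,6}. Remove smallest leaf 4, emit neighbor 2.
Step 4: leaves = {2,6}. Remove smallest leaf 2, emit neighbor 3.
Done: 2 vertices remain (3, 6). Sequence = [6 4 2 3]

Answer: 6 4 2 3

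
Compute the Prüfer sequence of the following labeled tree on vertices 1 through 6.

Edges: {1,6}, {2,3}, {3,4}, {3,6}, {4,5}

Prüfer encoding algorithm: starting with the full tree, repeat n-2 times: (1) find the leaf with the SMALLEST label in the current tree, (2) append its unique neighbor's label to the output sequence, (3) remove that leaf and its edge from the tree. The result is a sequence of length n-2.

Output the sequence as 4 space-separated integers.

Answer: 6 3 4 3

Derivation:
Step 1: leaves = {1,2,5}. Remove smallest leaf 1, emit neighbor 6.
Step 2: leaves = {2,5,6}. Remove smallest leaf 2, emit neighbor 3.
Step 3: leaves = {5,6}. Remove smallest leaf 5, emit neighbor 4.
Step 4: leaves = {4,6}. Remove smallest leaf 4, emit neighbor 3.
Done: 2 vertices remain (3, 6). Sequence = [6 3 4 3]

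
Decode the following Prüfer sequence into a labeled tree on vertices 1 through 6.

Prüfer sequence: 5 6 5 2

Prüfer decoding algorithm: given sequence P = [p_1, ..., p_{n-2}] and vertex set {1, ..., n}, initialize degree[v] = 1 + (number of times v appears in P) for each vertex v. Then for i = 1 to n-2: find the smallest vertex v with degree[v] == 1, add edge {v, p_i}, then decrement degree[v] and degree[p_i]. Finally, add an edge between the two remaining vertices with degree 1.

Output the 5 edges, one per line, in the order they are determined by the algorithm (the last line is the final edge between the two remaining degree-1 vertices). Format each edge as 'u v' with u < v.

Initial degrees: {1:1, 2:2, 3:1, 4:1, 5:3, 6:2}
Step 1: smallest deg-1 vertex = 1, p_1 = 5. Add edge {1,5}. Now deg[1]=0, deg[5]=2.
Step 2: smallest deg-1 vertex = 3, p_2 = 6. Add edge {3,6}. Now deg[3]=0, deg[6]=1.
Step 3: smallest deg-1 vertex = 4, p_3 = 5. Add edge {4,5}. Now deg[4]=0, deg[5]=1.
Step 4: smallest deg-1 vertex = 5, p_4 = 2. Add edge {2,5}. Now deg[5]=0, deg[2]=1.
Final: two remaining deg-1 vertices are 2, 6. Add edge {2,6}.

Answer: 1 5
3 6
4 5
2 5
2 6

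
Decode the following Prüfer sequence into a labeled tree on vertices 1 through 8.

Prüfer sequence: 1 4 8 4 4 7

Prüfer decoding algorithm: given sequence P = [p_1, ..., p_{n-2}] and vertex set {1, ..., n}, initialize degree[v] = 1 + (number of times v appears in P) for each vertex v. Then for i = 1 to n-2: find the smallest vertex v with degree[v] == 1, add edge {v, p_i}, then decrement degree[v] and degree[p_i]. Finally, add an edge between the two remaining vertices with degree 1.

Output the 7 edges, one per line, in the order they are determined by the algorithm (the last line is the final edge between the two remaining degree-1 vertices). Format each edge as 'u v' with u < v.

Initial degrees: {1:2, 2:1, 3:1, 4:4, 5:1, 6:1, 7:2, 8:2}
Step 1: smallest deg-1 vertex = 2, p_1 = 1. Add edge {1,2}. Now deg[2]=0, deg[1]=1.
Step 2: smallest deg-1 vertex = 1, p_2 = 4. Add edge {1,4}. Now deg[1]=0, deg[4]=3.
Step 3: smallest deg-1 vertex = 3, p_3 = 8. Add edge {3,8}. Now deg[3]=0, deg[8]=1.
Step 4: smallest deg-1 vertex = 5, p_4 = 4. Add edge {4,5}. Now deg[5]=0, deg[4]=2.
Step 5: smallest deg-1 vertex = 6, p_5 = 4. Add edge {4,6}. Now deg[6]=0, deg[4]=1.
Step 6: smallest deg-1 vertex = 4, p_6 = 7. Add edge {4,7}. Now deg[4]=0, deg[7]=1.
Final: two remaining deg-1 vertices are 7, 8. Add edge {7,8}.

Answer: 1 2
1 4
3 8
4 5
4 6
4 7
7 8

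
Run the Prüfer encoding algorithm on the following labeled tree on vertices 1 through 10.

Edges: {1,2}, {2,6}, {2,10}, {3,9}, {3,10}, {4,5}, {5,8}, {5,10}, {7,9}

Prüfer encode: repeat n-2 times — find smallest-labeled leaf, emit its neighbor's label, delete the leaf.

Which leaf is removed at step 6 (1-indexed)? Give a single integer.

Step 1: current leaves = {1,4,6,7,8}. Remove leaf 1 (neighbor: 2).
Step 2: current leaves = {4,6,7,8}. Remove leaf 4 (neighbor: 5).
Step 3: current leaves = {6,7,8}. Remove leaf 6 (neighbor: 2).
Step 4: current leaves = {2,7,8}. Remove leaf 2 (neighbor: 10).
Step 5: current leaves = {7,8}. Remove leaf 7 (neighbor: 9).
Step 6: current leaves = {8,9}. Remove leaf 8 (neighbor: 5).

Answer: 8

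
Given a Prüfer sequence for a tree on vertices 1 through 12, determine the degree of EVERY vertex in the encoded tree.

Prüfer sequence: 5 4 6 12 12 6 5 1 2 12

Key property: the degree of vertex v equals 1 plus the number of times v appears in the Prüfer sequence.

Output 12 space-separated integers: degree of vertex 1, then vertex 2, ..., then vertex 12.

p_1 = 5: count[5] becomes 1
p_2 = 4: count[4] becomes 1
p_3 = 6: count[6] becomes 1
p_4 = 12: count[12] becomes 1
p_5 = 12: count[12] becomes 2
p_6 = 6: count[6] becomes 2
p_7 = 5: count[5] becomes 2
p_8 = 1: count[1] becomes 1
p_9 = 2: count[2] becomes 1
p_10 = 12: count[12] becomes 3
Degrees (1 + count): deg[1]=1+1=2, deg[2]=1+1=2, deg[3]=1+0=1, deg[4]=1+1=2, deg[5]=1+2=3, deg[6]=1+2=3, deg[7]=1+0=1, deg[8]=1+0=1, deg[9]=1+0=1, deg[10]=1+0=1, deg[11]=1+0=1, deg[12]=1+3=4

Answer: 2 2 1 2 3 3 1 1 1 1 1 4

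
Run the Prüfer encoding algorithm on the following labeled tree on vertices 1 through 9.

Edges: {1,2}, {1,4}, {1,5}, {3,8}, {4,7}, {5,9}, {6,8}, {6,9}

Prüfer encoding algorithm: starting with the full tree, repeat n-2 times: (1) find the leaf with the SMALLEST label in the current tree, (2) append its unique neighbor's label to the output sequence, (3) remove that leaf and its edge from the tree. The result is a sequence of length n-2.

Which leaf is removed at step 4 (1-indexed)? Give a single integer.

Step 1: current leaves = {2,3,7}. Remove leaf 2 (neighbor: 1).
Step 2: current leaves = {3,7}. Remove leaf 3 (neighbor: 8).
Step 3: current leaves = {7,8}. Remove leaf 7 (neighbor: 4).
Step 4: current leaves = {4,8}. Remove leaf 4 (neighbor: 1).

Answer: 4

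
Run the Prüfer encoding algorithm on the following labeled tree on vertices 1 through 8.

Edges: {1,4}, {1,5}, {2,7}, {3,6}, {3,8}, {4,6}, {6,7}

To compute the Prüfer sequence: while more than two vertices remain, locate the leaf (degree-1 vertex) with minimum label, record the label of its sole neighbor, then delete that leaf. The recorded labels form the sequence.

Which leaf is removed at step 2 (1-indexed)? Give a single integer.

Step 1: current leaves = {2,5,8}. Remove leaf 2 (neighbor: 7).
Step 2: current leaves = {5,7,8}. Remove leaf 5 (neighbor: 1).

Answer: 5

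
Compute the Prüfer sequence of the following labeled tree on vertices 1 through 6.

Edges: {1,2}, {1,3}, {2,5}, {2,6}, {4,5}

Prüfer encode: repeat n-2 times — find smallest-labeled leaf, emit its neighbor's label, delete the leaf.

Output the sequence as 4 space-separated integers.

Step 1: leaves = {3,4,6}. Remove smallest leaf 3, emit neighbor 1.
Step 2: leaves = {1,4,6}. Remove smallest leaf 1, emit neighbor 2.
Step 3: leaves = {4,6}. Remove smallest leaf 4, emit neighbor 5.
Step 4: leaves = {5,6}. Remove smallest leaf 5, emit neighbor 2.
Done: 2 vertices remain (2, 6). Sequence = [1 2 5 2]

Answer: 1 2 5 2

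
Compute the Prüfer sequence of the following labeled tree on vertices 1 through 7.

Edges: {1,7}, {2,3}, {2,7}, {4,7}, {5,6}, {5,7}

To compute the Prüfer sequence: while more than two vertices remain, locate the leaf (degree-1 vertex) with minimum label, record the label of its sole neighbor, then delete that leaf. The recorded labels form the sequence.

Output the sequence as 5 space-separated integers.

Answer: 7 2 7 7 5

Derivation:
Step 1: leaves = {1,3,4,6}. Remove smallest leaf 1, emit neighbor 7.
Step 2: leaves = {3,4,6}. Remove smallest leaf 3, emit neighbor 2.
Step 3: leaves = {2,4,6}. Remove smallest leaf 2, emit neighbor 7.
Step 4: leaves = {4,6}. Remove smallest leaf 4, emit neighbor 7.
Step 5: leaves = {6,7}. Remove smallest leaf 6, emit neighbor 5.
Done: 2 vertices remain (5, 7). Sequence = [7 2 7 7 5]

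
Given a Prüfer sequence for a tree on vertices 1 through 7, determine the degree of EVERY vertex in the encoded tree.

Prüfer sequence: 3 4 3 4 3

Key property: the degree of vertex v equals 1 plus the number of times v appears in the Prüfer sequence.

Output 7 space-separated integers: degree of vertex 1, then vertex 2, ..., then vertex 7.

p_1 = 3: count[3] becomes 1
p_2 = 4: count[4] becomes 1
p_3 = 3: count[3] becomes 2
p_4 = 4: count[4] becomes 2
p_5 = 3: count[3] becomes 3
Degrees (1 + count): deg[1]=1+0=1, deg[2]=1+0=1, deg[3]=1+3=4, deg[4]=1+2=3, deg[5]=1+0=1, deg[6]=1+0=1, deg[7]=1+0=1

Answer: 1 1 4 3 1 1 1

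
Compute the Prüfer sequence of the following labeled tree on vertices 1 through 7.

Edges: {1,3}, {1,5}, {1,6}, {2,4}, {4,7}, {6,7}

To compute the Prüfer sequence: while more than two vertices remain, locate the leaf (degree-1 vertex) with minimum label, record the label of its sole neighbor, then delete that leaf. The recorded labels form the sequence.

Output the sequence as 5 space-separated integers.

Step 1: leaves = {2,3,5}. Remove smallest leaf 2, emit neighbor 4.
Step 2: leaves = {3,4,5}. Remove smallest leaf 3, emit neighbor 1.
Step 3: leaves = {4,5}. Remove smallest leaf 4, emit neighbor 7.
Step 4: leaves = {5,7}. Remove smallest leaf 5, emit neighbor 1.
Step 5: leaves = {1,7}. Remove smallest leaf 1, emit neighbor 6.
Done: 2 vertices remain (6, 7). Sequence = [4 1 7 1 6]

Answer: 4 1 7 1 6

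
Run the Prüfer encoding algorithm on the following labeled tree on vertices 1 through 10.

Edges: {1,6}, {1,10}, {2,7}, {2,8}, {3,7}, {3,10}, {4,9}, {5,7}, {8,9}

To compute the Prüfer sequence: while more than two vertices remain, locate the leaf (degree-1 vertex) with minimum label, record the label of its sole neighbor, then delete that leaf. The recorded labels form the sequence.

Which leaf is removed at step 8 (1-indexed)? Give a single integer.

Step 1: current leaves = {4,5,6}. Remove leaf 4 (neighbor: 9).
Step 2: current leaves = {5,6,9}. Remove leaf 5 (neighbor: 7).
Step 3: current leaves = {6,9}. Remove leaf 6 (neighbor: 1).
Step 4: current leaves = {1,9}. Remove leaf 1 (neighbor: 10).
Step 5: current leaves = {9,10}. Remove leaf 9 (neighbor: 8).
Step 6: current leaves = {8,10}. Remove leaf 8 (neighbor: 2).
Step 7: current leaves = {2,10}. Remove leaf 2 (neighbor: 7).
Step 8: current leaves = {7,10}. Remove leaf 7 (neighbor: 3).

Answer: 7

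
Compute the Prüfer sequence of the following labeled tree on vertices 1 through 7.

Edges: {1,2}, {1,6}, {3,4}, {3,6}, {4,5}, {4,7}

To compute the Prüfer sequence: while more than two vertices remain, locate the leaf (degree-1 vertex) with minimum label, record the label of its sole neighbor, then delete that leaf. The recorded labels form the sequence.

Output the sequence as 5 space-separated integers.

Answer: 1 6 4 3 4

Derivation:
Step 1: leaves = {2,5,7}. Remove smallest leaf 2, emit neighbor 1.
Step 2: leaves = {1,5,7}. Remove smallest leaf 1, emit neighbor 6.
Step 3: leaves = {5,6,7}. Remove smallest leaf 5, emit neighbor 4.
Step 4: leaves = {6,7}. Remove smallest leaf 6, emit neighbor 3.
Step 5: leaves = {3,7}. Remove smallest leaf 3, emit neighbor 4.
Done: 2 vertices remain (4, 7). Sequence = [1 6 4 3 4]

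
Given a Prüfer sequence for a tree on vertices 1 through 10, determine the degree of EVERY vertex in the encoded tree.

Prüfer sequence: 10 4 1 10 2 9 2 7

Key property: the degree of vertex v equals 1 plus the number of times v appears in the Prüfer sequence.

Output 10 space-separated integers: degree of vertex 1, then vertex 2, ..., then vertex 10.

Answer: 2 3 1 2 1 1 2 1 2 3

Derivation:
p_1 = 10: count[10] becomes 1
p_2 = 4: count[4] becomes 1
p_3 = 1: count[1] becomes 1
p_4 = 10: count[10] becomes 2
p_5 = 2: count[2] becomes 1
p_6 = 9: count[9] becomes 1
p_7 = 2: count[2] becomes 2
p_8 = 7: count[7] becomes 1
Degrees (1 + count): deg[1]=1+1=2, deg[2]=1+2=3, deg[3]=1+0=1, deg[4]=1+1=2, deg[5]=1+0=1, deg[6]=1+0=1, deg[7]=1+1=2, deg[8]=1+0=1, deg[9]=1+1=2, deg[10]=1+2=3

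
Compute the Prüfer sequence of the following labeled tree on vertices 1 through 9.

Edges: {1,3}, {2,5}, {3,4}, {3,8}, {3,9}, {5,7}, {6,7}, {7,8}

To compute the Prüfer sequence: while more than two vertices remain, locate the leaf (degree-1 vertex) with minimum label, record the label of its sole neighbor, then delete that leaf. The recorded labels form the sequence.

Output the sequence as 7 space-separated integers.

Answer: 3 5 3 7 7 8 3

Derivation:
Step 1: leaves = {1,2,4,6,9}. Remove smallest leaf 1, emit neighbor 3.
Step 2: leaves = {2,4,6,9}. Remove smallest leaf 2, emit neighbor 5.
Step 3: leaves = {4,5,6,9}. Remove smallest leaf 4, emit neighbor 3.
Step 4: leaves = {5,6,9}. Remove smallest leaf 5, emit neighbor 7.
Step 5: leaves = {6,9}. Remove smallest leaf 6, emit neighbor 7.
Step 6: leaves = {7,9}. Remove smallest leaf 7, emit neighbor 8.
Step 7: leaves = {8,9}. Remove smallest leaf 8, emit neighbor 3.
Done: 2 vertices remain (3, 9). Sequence = [3 5 3 7 7 8 3]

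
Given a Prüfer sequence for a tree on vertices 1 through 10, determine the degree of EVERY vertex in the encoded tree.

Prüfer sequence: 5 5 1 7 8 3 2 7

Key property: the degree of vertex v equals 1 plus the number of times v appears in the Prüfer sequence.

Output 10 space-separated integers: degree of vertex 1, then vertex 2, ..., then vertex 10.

p_1 = 5: count[5] becomes 1
p_2 = 5: count[5] becomes 2
p_3 = 1: count[1] becomes 1
p_4 = 7: count[7] becomes 1
p_5 = 8: count[8] becomes 1
p_6 = 3: count[3] becomes 1
p_7 = 2: count[2] becomes 1
p_8 = 7: count[7] becomes 2
Degrees (1 + count): deg[1]=1+1=2, deg[2]=1+1=2, deg[3]=1+1=2, deg[4]=1+0=1, deg[5]=1+2=3, deg[6]=1+0=1, deg[7]=1+2=3, deg[8]=1+1=2, deg[9]=1+0=1, deg[10]=1+0=1

Answer: 2 2 2 1 3 1 3 2 1 1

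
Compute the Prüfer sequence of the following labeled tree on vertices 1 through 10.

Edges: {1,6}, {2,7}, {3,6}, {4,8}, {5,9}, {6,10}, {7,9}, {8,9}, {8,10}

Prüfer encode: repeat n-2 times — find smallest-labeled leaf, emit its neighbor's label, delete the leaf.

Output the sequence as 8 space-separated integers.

Answer: 6 7 6 8 9 10 9 8

Derivation:
Step 1: leaves = {1,2,3,4,5}. Remove smallest leaf 1, emit neighbor 6.
Step 2: leaves = {2,3,4,5}. Remove smallest leaf 2, emit neighbor 7.
Step 3: leaves = {3,4,5,7}. Remove smallest leaf 3, emit neighbor 6.
Step 4: leaves = {4,5,6,7}. Remove smallest leaf 4, emit neighbor 8.
Step 5: leaves = {5,6,7}. Remove smallest leaf 5, emit neighbor 9.
Step 6: leaves = {6,7}. Remove smallest leaf 6, emit neighbor 10.
Step 7: leaves = {7,10}. Remove smallest leaf 7, emit neighbor 9.
Step 8: leaves = {9,10}. Remove smallest leaf 9, emit neighbor 8.
Done: 2 vertices remain (8, 10). Sequence = [6 7 6 8 9 10 9 8]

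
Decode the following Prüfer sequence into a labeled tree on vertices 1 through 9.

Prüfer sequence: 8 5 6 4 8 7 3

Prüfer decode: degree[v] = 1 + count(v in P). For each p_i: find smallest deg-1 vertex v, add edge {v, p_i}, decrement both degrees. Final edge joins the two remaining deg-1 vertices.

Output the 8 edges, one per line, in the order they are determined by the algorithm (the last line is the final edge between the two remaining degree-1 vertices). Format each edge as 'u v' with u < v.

Initial degrees: {1:1, 2:1, 3:2, 4:2, 5:2, 6:2, 7:2, 8:3, 9:1}
Step 1: smallest deg-1 vertex = 1, p_1 = 8. Add edge {1,8}. Now deg[1]=0, deg[8]=2.
Step 2: smallest deg-1 vertex = 2, p_2 = 5. Add edge {2,5}. Now deg[2]=0, deg[5]=1.
Step 3: smallest deg-1 vertex = 5, p_3 = 6. Add edge {5,6}. Now deg[5]=0, deg[6]=1.
Step 4: smallest deg-1 vertex = 6, p_4 = 4. Add edge {4,6}. Now deg[6]=0, deg[4]=1.
Step 5: smallest deg-1 vertex = 4, p_5 = 8. Add edge {4,8}. Now deg[4]=0, deg[8]=1.
Step 6: smallest deg-1 vertex = 8, p_6 = 7. Add edge {7,8}. Now deg[8]=0, deg[7]=1.
Step 7: smallest deg-1 vertex = 7, p_7 = 3. Add edge {3,7}. Now deg[7]=0, deg[3]=1.
Final: two remaining deg-1 vertices are 3, 9. Add edge {3,9}.

Answer: 1 8
2 5
5 6
4 6
4 8
7 8
3 7
3 9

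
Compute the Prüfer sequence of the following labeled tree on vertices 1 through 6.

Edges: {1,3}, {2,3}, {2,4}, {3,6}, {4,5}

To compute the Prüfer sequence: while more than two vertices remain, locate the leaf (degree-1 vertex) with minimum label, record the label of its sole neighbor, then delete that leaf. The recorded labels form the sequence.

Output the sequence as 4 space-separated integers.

Answer: 3 4 2 3

Derivation:
Step 1: leaves = {1,5,6}. Remove smallest leaf 1, emit neighbor 3.
Step 2: leaves = {5,6}. Remove smallest leaf 5, emit neighbor 4.
Step 3: leaves = {4,6}. Remove smallest leaf 4, emit neighbor 2.
Step 4: leaves = {2,6}. Remove smallest leaf 2, emit neighbor 3.
Done: 2 vertices remain (3, 6). Sequence = [3 4 2 3]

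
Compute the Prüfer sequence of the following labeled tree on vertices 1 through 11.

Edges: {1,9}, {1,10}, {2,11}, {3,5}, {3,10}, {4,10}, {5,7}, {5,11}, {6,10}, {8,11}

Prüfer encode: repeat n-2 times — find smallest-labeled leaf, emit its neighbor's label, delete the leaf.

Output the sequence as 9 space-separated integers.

Step 1: leaves = {2,4,6,7,8,9}. Remove smallest leaf 2, emit neighbor 11.
Step 2: leaves = {4,6,7,8,9}. Remove smallest leaf 4, emit neighbor 10.
Step 3: leaves = {6,7,8,9}. Remove smallest leaf 6, emit neighbor 10.
Step 4: leaves = {7,8,9}. Remove smallest leaf 7, emit neighbor 5.
Step 5: leaves = {8,9}. Remove smallest leaf 8, emit neighbor 11.
Step 6: leaves = {9,11}. Remove smallest leaf 9, emit neighbor 1.
Step 7: leaves = {1,11}. Remove smallest leaf 1, emit neighbor 10.
Step 8: leaves = {10,11}. Remove smallest leaf 10, emit neighbor 3.
Step 9: leaves = {3,11}. Remove smallest leaf 3, emit neighbor 5.
Done: 2 vertices remain (5, 11). Sequence = [11 10 10 5 11 1 10 3 5]

Answer: 11 10 10 5 11 1 10 3 5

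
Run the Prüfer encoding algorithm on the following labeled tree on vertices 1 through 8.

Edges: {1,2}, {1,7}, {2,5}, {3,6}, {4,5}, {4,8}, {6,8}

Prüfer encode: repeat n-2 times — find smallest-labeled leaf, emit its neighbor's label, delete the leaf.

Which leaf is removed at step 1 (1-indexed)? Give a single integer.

Answer: 3

Derivation:
Step 1: current leaves = {3,7}. Remove leaf 3 (neighbor: 6).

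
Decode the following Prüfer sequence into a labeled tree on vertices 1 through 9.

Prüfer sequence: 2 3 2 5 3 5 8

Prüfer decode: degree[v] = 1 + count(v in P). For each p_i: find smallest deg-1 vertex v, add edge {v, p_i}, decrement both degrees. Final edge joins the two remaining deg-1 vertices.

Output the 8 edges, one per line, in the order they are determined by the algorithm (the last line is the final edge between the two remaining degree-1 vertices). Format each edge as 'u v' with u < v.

Answer: 1 2
3 4
2 6
2 5
3 7
3 5
5 8
8 9

Derivation:
Initial degrees: {1:1, 2:3, 3:3, 4:1, 5:3, 6:1, 7:1, 8:2, 9:1}
Step 1: smallest deg-1 vertex = 1, p_1 = 2. Add edge {1,2}. Now deg[1]=0, deg[2]=2.
Step 2: smallest deg-1 vertex = 4, p_2 = 3. Add edge {3,4}. Now deg[4]=0, deg[3]=2.
Step 3: smallest deg-1 vertex = 6, p_3 = 2. Add edge {2,6}. Now deg[6]=0, deg[2]=1.
Step 4: smallest deg-1 vertex = 2, p_4 = 5. Add edge {2,5}. Now deg[2]=0, deg[5]=2.
Step 5: smallest deg-1 vertex = 7, p_5 = 3. Add edge {3,7}. Now deg[7]=0, deg[3]=1.
Step 6: smallest deg-1 vertex = 3, p_6 = 5. Add edge {3,5}. Now deg[3]=0, deg[5]=1.
Step 7: smallest deg-1 vertex = 5, p_7 = 8. Add edge {5,8}. Now deg[5]=0, deg[8]=1.
Final: two remaining deg-1 vertices are 8, 9. Add edge {8,9}.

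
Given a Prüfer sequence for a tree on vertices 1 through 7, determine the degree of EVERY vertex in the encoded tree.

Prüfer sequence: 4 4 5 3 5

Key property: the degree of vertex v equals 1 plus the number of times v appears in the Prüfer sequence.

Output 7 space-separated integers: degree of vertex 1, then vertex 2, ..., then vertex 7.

Answer: 1 1 2 3 3 1 1

Derivation:
p_1 = 4: count[4] becomes 1
p_2 = 4: count[4] becomes 2
p_3 = 5: count[5] becomes 1
p_4 = 3: count[3] becomes 1
p_5 = 5: count[5] becomes 2
Degrees (1 + count): deg[1]=1+0=1, deg[2]=1+0=1, deg[3]=1+1=2, deg[4]=1+2=3, deg[5]=1+2=3, deg[6]=1+0=1, deg[7]=1+0=1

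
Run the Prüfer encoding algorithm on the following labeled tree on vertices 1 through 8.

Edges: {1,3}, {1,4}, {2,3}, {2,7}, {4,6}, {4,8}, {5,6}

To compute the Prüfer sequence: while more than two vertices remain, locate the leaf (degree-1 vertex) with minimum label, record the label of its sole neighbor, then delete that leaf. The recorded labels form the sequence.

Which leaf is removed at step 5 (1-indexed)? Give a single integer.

Answer: 3

Derivation:
Step 1: current leaves = {5,7,8}. Remove leaf 5 (neighbor: 6).
Step 2: current leaves = {6,7,8}. Remove leaf 6 (neighbor: 4).
Step 3: current leaves = {7,8}. Remove leaf 7 (neighbor: 2).
Step 4: current leaves = {2,8}. Remove leaf 2 (neighbor: 3).
Step 5: current leaves = {3,8}. Remove leaf 3 (neighbor: 1).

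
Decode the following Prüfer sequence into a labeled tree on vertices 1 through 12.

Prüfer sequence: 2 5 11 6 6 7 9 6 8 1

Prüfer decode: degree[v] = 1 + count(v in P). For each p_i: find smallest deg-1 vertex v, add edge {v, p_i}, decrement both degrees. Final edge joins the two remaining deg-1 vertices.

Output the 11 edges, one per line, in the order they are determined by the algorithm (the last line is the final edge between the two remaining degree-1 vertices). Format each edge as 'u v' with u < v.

Initial degrees: {1:2, 2:2, 3:1, 4:1, 5:2, 6:4, 7:2, 8:2, 9:2, 10:1, 11:2, 12:1}
Step 1: smallest deg-1 vertex = 3, p_1 = 2. Add edge {2,3}. Now deg[3]=0, deg[2]=1.
Step 2: smallest deg-1 vertex = 2, p_2 = 5. Add edge {2,5}. Now deg[2]=0, deg[5]=1.
Step 3: smallest deg-1 vertex = 4, p_3 = 11. Add edge {4,11}. Now deg[4]=0, deg[11]=1.
Step 4: smallest deg-1 vertex = 5, p_4 = 6. Add edge {5,6}. Now deg[5]=0, deg[6]=3.
Step 5: smallest deg-1 vertex = 10, p_5 = 6. Add edge {6,10}. Now deg[10]=0, deg[6]=2.
Step 6: smallest deg-1 vertex = 11, p_6 = 7. Add edge {7,11}. Now deg[11]=0, deg[7]=1.
Step 7: smallest deg-1 vertex = 7, p_7 = 9. Add edge {7,9}. Now deg[7]=0, deg[9]=1.
Step 8: smallest deg-1 vertex = 9, p_8 = 6. Add edge {6,9}. Now deg[9]=0, deg[6]=1.
Step 9: smallest deg-1 vertex = 6, p_9 = 8. Add edge {6,8}. Now deg[6]=0, deg[8]=1.
Step 10: smallest deg-1 vertex = 8, p_10 = 1. Add edge {1,8}. Now deg[8]=0, deg[1]=1.
Final: two remaining deg-1 vertices are 1, 12. Add edge {1,12}.

Answer: 2 3
2 5
4 11
5 6
6 10
7 11
7 9
6 9
6 8
1 8
1 12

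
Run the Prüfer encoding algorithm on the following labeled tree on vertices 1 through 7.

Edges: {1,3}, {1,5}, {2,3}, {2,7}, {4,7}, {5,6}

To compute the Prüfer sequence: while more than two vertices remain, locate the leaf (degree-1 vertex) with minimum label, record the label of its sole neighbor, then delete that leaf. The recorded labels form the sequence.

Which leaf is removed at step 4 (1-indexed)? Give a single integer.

Answer: 1

Derivation:
Step 1: current leaves = {4,6}. Remove leaf 4 (neighbor: 7).
Step 2: current leaves = {6,7}. Remove leaf 6 (neighbor: 5).
Step 3: current leaves = {5,7}. Remove leaf 5 (neighbor: 1).
Step 4: current leaves = {1,7}. Remove leaf 1 (neighbor: 3).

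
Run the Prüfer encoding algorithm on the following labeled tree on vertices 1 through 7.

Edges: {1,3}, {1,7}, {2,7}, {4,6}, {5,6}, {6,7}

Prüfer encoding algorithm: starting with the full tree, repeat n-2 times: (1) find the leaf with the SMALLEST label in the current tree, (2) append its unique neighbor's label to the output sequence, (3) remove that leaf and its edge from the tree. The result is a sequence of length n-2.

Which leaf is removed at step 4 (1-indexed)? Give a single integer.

Step 1: current leaves = {2,3,4,5}. Remove leaf 2 (neighbor: 7).
Step 2: current leaves = {3,4,5}. Remove leaf 3 (neighbor: 1).
Step 3: current leaves = {1,4,5}. Remove leaf 1 (neighbor: 7).
Step 4: current leaves = {4,5,7}. Remove leaf 4 (neighbor: 6).

Answer: 4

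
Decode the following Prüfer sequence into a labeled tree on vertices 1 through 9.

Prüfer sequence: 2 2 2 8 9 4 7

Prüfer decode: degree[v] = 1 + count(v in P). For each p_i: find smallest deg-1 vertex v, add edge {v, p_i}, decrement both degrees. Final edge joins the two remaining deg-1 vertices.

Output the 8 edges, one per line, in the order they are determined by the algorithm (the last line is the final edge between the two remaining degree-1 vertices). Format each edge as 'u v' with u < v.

Initial degrees: {1:1, 2:4, 3:1, 4:2, 5:1, 6:1, 7:2, 8:2, 9:2}
Step 1: smallest deg-1 vertex = 1, p_1 = 2. Add edge {1,2}. Now deg[1]=0, deg[2]=3.
Step 2: smallest deg-1 vertex = 3, p_2 = 2. Add edge {2,3}. Now deg[3]=0, deg[2]=2.
Step 3: smallest deg-1 vertex = 5, p_3 = 2. Add edge {2,5}. Now deg[5]=0, deg[2]=1.
Step 4: smallest deg-1 vertex = 2, p_4 = 8. Add edge {2,8}. Now deg[2]=0, deg[8]=1.
Step 5: smallest deg-1 vertex = 6, p_5 = 9. Add edge {6,9}. Now deg[6]=0, deg[9]=1.
Step 6: smallest deg-1 vertex = 8, p_6 = 4. Add edge {4,8}. Now deg[8]=0, deg[4]=1.
Step 7: smallest deg-1 vertex = 4, p_7 = 7. Add edge {4,7}. Now deg[4]=0, deg[7]=1.
Final: two remaining deg-1 vertices are 7, 9. Add edge {7,9}.

Answer: 1 2
2 3
2 5
2 8
6 9
4 8
4 7
7 9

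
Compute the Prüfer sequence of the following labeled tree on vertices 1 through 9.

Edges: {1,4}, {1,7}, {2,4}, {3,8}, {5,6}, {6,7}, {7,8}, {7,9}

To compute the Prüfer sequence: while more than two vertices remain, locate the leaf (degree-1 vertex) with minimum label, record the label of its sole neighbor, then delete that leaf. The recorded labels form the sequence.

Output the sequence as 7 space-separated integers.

Step 1: leaves = {2,3,5,9}. Remove smallest leaf 2, emit neighbor 4.
Step 2: leaves = {3,4,5,9}. Remove smallest leaf 3, emit neighbor 8.
Step 3: leaves = {4,5,8,9}. Remove smallest leaf 4, emit neighbor 1.
Step 4: leaves = {1,5,8,9}. Remove smallest leaf 1, emit neighbor 7.
Step 5: leaves = {5,8,9}. Remove smallest leaf 5, emit neighbor 6.
Step 6: leaves = {6,8,9}. Remove smallest leaf 6, emit neighbor 7.
Step 7: leaves = {8,9}. Remove smallest leaf 8, emit neighbor 7.
Done: 2 vertices remain (7, 9). Sequence = [4 8 1 7 6 7 7]

Answer: 4 8 1 7 6 7 7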